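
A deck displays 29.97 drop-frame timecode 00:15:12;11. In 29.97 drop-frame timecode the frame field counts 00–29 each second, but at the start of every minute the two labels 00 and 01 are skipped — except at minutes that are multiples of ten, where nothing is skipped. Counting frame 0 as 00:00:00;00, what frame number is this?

Complete 10-minute blocks: 1, each 17982 frames → 17982.
Remaining 5 whole minutes in the current block: 1800 + 4 × 1798 = 8992 frames.
Within the current minute: 12 × 30 + 11 − 2 = 369 (labels ;00/;01 skipped at this minute). Total = 17982 + 8992 + 369 = 27343.

27343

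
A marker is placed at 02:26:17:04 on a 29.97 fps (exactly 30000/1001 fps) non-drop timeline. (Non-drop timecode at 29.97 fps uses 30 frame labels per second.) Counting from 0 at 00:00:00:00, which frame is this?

Total seconds to the label: (2 × 3600 + 26 × 60 + 17) = 8777.
Frame index = 8777 × 30 + 4 = 263314.

frame 263314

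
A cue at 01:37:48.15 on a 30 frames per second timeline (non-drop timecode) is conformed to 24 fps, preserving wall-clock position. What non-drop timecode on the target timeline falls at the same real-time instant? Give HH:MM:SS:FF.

01:37:48:12

Source frame index: (1×3600 + 37×60 + 48) × 30 + 15 = 176055.
Real time: 176055 / (30) = 11737/2 s.
Target frame: (11737/2) × (24) = 140844.
At 24 labels/s: frame 140844 → 01:37:48:12.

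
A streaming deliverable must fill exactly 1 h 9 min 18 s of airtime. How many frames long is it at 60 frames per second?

249480 frames

1 h 9 min 18 s = 4158 s.
Frames = 4158 × 60 = 249480.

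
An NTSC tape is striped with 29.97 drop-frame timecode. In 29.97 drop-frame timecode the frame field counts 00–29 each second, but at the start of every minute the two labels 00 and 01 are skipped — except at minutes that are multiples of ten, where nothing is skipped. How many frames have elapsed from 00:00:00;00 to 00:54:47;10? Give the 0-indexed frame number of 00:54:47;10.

98522

As if non-drop at 30 labels/s: (0 × 3600 + 54 × 60 + 47) × 30 + 10 = 98620.
Minute boundaries passed: 54; those not divisible by 10: 54 − 5 = 49; dropped labels = 2 × 49 = 98.
Actual frame index = 98620 − 98 = 98522.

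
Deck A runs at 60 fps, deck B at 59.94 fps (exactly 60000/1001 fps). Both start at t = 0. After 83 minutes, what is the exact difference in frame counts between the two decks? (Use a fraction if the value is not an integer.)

83 min = 4980 s.
A emits 60 × 4980 = 298800 frames; B emits 60000/1001 × 4980 = 298800000/1001.
Difference = 298800/1001 frames (≈ 298.5015); B is behind A.

298800/1001 frames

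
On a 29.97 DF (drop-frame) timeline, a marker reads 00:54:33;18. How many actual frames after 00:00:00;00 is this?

98110

Complete 10-minute blocks: 5, each 17982 frames → 89910.
Remaining 4 whole minutes in the current block: 1800 + 3 × 1798 = 7194 frames.
Within the current minute: 33 × 30 + 18 − 2 = 1006 (labels ;00/;01 skipped at this minute). Total = 89910 + 7194 + 1006 = 98110.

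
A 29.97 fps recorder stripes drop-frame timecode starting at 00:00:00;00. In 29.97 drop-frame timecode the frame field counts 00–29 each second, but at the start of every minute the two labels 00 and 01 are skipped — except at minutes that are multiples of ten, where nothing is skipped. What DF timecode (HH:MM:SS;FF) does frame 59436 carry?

00:33:03;06

Ten DF minutes hold 17982 frames, so frame 59436 lies in block 3 (frames 53946–71927) with 5490 frames into that block.
The block's first minute is 1800 frames and the rest 1798 each; 5490 frames reaches minute 3, so 3 × 18 + 3 × 2 = 60 labels have been skipped so far.
Adding those back, label number 59436 + 60 = 59496 at 30 labels/s is 1983 s + 6 f = 0 h 33 min 3 s frame 6, i.e. 00:33:03;06.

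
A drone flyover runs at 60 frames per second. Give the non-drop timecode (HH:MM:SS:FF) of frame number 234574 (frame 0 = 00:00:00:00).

234574 ÷ 60 = 3909 full seconds, remainder 34 frames.
3909 s = 1 h 5 min 9 s.
Timecode: 01:05:09:34.

01:05:09:34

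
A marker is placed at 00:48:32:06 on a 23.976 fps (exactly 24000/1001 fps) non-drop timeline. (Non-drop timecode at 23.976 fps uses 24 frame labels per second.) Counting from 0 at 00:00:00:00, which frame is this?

frame 69894

Total seconds to the label: (0 × 3600 + 48 × 60 + 32) = 2912.
Frame index = 2912 × 24 + 6 = 69894.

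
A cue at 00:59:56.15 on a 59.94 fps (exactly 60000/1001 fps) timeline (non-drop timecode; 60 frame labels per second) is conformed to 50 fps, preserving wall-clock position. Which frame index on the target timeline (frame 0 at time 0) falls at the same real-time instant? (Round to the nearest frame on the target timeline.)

Source frame index: (0×3600 + 59×60 + 56) × 60 + 15 = 215775.
Real time: 215775 / (60000/1001) = 2879877/800 s.
Target frame: (2879877/800) × (50) = 2879877/16 ≈ 179992.312 → 179992.

frame 179992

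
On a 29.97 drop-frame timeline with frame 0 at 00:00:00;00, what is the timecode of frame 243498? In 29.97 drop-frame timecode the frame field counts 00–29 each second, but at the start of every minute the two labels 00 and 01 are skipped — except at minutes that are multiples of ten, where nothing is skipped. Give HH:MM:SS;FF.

02:15:24;22

Ten DF minutes hold 17982 frames, so frame 243498 lies in block 13 (frames 233766–251747) with 9732 frames into that block.
The block's first minute is 1800 frames and the rest 1798 each; 9732 frames reaches minute 5, so 13 × 18 + 5 × 2 = 244 labels have been skipped so far.
Adding those back, label number 243498 + 244 = 243742 at 30 labels/s is 8124 s + 22 f = 2 h 15 min 24 s frame 22, i.e. 02:15:24;22.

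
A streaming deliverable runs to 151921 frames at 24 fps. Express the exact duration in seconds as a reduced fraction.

Running time = 151921 ÷ (24) = 151921 × 1/24 = 151921/24 s.

151921/24 seconds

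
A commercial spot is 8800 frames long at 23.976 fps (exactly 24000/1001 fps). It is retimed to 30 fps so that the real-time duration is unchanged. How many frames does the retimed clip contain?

Target frames = source frames × (target rate / source rate) = 8800 × (30)/(24000/1001) = 8800 × 1001/800 = 11011.

11011 frames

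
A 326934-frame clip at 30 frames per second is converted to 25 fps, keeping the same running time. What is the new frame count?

272445 frames

Target frames = source frames × (target rate / source rate) = 326934 × (25)/(30) = 326934 × 5/6 = 272445.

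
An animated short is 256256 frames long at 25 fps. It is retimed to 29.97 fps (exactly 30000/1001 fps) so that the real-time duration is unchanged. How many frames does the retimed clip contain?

Target frames = source frames × (target rate / source rate) = 256256 × (30000/1001)/(25) = 256256 × 1200/1001 = 307200.

307200 frames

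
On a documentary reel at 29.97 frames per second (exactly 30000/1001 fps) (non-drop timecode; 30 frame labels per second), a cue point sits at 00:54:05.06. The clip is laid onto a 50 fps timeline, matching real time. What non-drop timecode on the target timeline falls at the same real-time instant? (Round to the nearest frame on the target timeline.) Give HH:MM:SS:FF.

00:54:08:22

Source frame index: (0×3600 + 54×60 + 5) × 30 + 6 = 97356.
Real time: 97356 / (30000/1001) = 8121113/2500 s.
Target frame: (8121113/2500) × (50) = 8121113/50 ≈ 162422.260 → 162422.
At 50 labels/s: frame 162422 → 00:54:08:22.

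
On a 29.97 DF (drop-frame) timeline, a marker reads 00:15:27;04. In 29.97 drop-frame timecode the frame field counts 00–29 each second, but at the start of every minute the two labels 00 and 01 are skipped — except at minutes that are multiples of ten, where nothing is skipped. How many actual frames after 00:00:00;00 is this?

27786

Complete 10-minute blocks: 1, each 17982 frames → 17982.
Remaining 5 whole minutes in the current block: 1800 + 4 × 1798 = 8992 frames.
Within the current minute: 27 × 30 + 4 − 2 = 812 (labels ;00/;01 skipped at this minute). Total = 17982 + 8992 + 812 = 27786.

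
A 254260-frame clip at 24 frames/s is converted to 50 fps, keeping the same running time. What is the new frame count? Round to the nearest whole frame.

529708 frames

Frames at target rate = 254260 × (50) / (24) = 1589125/3 ≈ 529708.333.
Nearest whole frame: 529708.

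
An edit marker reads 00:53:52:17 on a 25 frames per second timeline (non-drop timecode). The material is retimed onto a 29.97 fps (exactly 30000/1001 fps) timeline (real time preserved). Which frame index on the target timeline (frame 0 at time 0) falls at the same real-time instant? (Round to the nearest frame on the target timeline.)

Source frame index: (0×3600 + 53×60 + 52) × 25 + 17 = 80817.
Real time: 80817 / (25) = 80817/25 s.
Target frame: (80817/25) × (30000/1001) = 8816400/91 ≈ 96883.516 → 96884.

frame 96884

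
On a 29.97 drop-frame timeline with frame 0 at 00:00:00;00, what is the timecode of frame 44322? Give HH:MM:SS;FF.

00:24:38;26

Each 10-minute DF block holds 10 × 60 × 30 − 9 × 2 = 17982 frames. 44322 ÷ 17982 → 2 full blocks, remainder 8358.
Within the partial block the first minute is 1800 frames and each further minute 1798, so 4 further minute boundaries passed. Total skipped labels = 18 × 2 + 2 × 4 = 44.
Non-drop label index = 44322 + 44 = 44366; at 30 labels/s that is 00:24:38:26, i.e. DF 00:24:38;26.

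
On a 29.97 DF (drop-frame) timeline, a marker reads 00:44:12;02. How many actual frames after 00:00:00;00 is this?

79482

As if non-drop at 30 labels/s: (0 × 3600 + 44 × 60 + 12) × 30 + 2 = 79562.
Minute boundaries passed: 44; those not divisible by 10: 44 − 4 = 40; dropped labels = 2 × 40 = 80.
Actual frame index = 79562 − 80 = 79482.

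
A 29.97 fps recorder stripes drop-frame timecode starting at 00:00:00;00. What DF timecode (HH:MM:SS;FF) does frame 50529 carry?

Ten DF minutes hold 17982 frames, so frame 50529 lies in block 2 (frames 35964–53945) with 14565 frames into that block.
The block's first minute is 1800 frames and the rest 1798 each; 14565 frames reaches minute 8, so 2 × 18 + 8 × 2 = 52 labels have been skipped so far.
Adding those back, label number 50529 + 52 = 50581 at 30 labels/s is 1686 s + 1 f = 0 h 28 min 6 s frame 1, i.e. 00:28:06;01.

00:28:06;01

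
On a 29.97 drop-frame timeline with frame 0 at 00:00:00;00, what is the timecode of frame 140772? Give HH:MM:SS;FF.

Ten DF minutes hold 17982 frames, so frame 140772 lies in block 7 (frames 125874–143855) with 14898 frames into that block.
The block's first minute is 1800 frames and the rest 1798 each; 14898 frames reaches minute 8, so 7 × 18 + 8 × 2 = 142 labels have been skipped so far.
Adding those back, label number 140772 + 142 = 140914 at 30 labels/s is 4697 s + 4 f = 1 h 18 min 17 s frame 4, i.e. 01:18:17;04.

01:18:17;04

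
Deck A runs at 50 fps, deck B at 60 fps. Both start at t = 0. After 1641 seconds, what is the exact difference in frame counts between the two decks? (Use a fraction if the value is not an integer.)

16410 frames

A emits 50 × 1641 = 82050 frames; B emits 60 × 1641 = 98460.
Difference = 16410 frames; B is ahead of A.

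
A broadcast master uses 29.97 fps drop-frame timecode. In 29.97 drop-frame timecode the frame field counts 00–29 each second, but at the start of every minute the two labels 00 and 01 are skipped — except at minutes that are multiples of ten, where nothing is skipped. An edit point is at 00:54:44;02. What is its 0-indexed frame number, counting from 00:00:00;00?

As if non-drop at 30 labels/s: (0 × 3600 + 54 × 60 + 44) × 30 + 2 = 98522.
Minute boundaries passed: 54; those not divisible by 10: 54 − 5 = 49; dropped labels = 2 × 49 = 98.
Actual frame index = 98522 − 98 = 98424.

98424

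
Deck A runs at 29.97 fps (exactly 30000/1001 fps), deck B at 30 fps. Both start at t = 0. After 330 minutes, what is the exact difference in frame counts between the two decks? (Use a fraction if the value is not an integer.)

330 min = 19800 s.
A emits 30000/1001 × 19800 = 54000000/91 frames; B emits 30 × 19800 = 594000.
Difference = 54000/91 frames (≈ 593.4066); B is ahead of A.

54000/91 frames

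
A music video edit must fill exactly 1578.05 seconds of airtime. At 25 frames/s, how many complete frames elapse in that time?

39451 frames

Frames = 1578.05 × 25 = 157805/4 ≈ 39451.2500.
Complete frames: 39451.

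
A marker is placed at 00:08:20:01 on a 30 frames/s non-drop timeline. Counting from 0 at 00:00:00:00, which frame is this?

frame 15001

Total seconds to the label: (0 × 3600 + 8 × 60 + 20) = 500.
Frame index = 500 × 30 + 1 = 15001.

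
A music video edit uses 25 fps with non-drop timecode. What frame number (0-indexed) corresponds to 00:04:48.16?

Total seconds to the label: (0 × 3600 + 4 × 60 + 48) = 288.
Frame index = 288 × 25 + 16 = 7216.

7216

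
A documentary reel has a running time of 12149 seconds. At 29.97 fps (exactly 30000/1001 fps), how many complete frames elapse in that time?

Frames = 12149 × 30000/1001 = 364470000/1001 ≈ 364105.8941.
Complete frames: 364105.

364105 frames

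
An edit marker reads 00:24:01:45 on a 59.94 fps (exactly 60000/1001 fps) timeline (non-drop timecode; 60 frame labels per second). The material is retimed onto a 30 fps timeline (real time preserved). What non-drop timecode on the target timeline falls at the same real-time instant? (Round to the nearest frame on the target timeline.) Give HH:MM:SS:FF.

00:24:03:06

Source frame index: (0×3600 + 24×60 + 1) × 60 + 45 = 86505.
Real time: 86505 / (60000/1001) = 5772767/4000 s.
Target frame: (5772767/4000) × (30) = 17318301/400 ≈ 43295.753 → 43296.
At 30 labels/s: frame 43296 → 00:24:03:06.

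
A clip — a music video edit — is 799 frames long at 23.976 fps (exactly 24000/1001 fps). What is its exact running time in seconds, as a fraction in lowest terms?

Running time = 799 ÷ (24000/1001) = 799 × 1001/24000 = 799799/24000 s.

799799/24000 seconds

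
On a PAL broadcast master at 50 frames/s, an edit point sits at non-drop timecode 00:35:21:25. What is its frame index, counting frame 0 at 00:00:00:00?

Total seconds to the label: (0 × 3600 + 35 × 60 + 21) = 2121.
Frame index = 2121 × 50 + 25 = 106075.

106075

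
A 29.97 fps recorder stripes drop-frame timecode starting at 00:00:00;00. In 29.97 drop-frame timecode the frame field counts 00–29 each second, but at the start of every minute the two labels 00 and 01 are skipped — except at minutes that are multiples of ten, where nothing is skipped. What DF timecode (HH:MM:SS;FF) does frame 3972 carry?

Each 10-minute DF block holds 10 × 60 × 30 − 9 × 2 = 17982 frames. 3972 ÷ 17982 → 0 full blocks, remainder 3972.
Within the partial block the first minute is 1800 frames and each further minute 1798, so 2 further minute boundaries passed. Total skipped labels = 18 × 0 + 2 × 2 = 4.
Non-drop label index = 3972 + 4 = 3976; at 30 labels/s that is 00:02:12:16, i.e. DF 00:02:12;16.

00:02:12;16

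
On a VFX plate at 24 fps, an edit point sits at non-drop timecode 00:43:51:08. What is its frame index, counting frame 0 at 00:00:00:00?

Total seconds to the label: (0 × 3600 + 43 × 60 + 51) = 2631.
Frame index = 2631 × 24 + 8 = 63152.

frame 63152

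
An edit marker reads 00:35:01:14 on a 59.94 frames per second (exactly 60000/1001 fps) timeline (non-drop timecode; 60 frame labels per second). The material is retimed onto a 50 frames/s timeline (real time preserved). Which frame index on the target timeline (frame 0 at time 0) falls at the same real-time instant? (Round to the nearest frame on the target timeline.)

frame 105167

Source frame index: (0×3600 + 35×60 + 1) × 60 + 14 = 126074.
Real time: 126074 / (60000/1001) = 63100037/30000 s.
Target frame: (63100037/30000) × (50) = 63100037/600 ≈ 105166.728 → 105167.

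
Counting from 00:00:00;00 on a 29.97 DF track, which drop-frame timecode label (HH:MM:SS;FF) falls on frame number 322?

00:00:10;22

Ten DF minutes hold 17982 frames, so frame 322 lies in block 0 (frames 0–17981) with 322 frames into that block.
The block's first minute is 1800 frames and the rest 1798 each; 322 frames reaches minute 0, so 0 × 18 + 0 × 2 = 0 labels have been skipped so far.
Adding those back, label number 322 + 0 = 322 at 30 labels/s is 10 s + 22 f = 0 h 0 min 10 s frame 22, i.e. 00:00:10;22.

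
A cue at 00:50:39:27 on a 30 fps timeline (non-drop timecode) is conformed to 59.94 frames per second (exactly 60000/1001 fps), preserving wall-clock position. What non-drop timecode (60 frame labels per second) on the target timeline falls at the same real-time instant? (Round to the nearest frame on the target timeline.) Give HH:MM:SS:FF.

Source frame index: (0×3600 + 50×60 + 39) × 30 + 27 = 91197.
Real time: 91197 / (30) = 30399/10 s.
Target frame: (30399/10) × (60000/1001) = 182394000/1001 ≈ 182211.788 → 182212.
At 60 labels/s: frame 182212 → 00:50:36:52.

00:50:36:52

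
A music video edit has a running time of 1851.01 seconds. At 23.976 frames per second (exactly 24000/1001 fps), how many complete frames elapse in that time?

44379 frames

Frames = 1851.01 × 24000/1001 = 6346320/143 ≈ 44379.8601.
Complete frames: 44379.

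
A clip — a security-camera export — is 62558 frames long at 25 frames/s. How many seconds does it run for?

2502.32 seconds

Running time = 62558 / (25) = 2502.32 s.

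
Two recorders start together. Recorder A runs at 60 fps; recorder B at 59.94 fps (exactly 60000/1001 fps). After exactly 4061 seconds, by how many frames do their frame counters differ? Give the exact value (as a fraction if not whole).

243660/1001 frames

A emits 60 × 4061 = 243660 frames; B emits 60000/1001 × 4061 = 243660000/1001.
Difference = 243660/1001 frames (≈ 243.4166); B is behind A.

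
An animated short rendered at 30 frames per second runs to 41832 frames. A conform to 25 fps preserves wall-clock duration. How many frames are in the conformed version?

34860 frames

Target frames = source frames × (target rate / source rate) = 41832 × (25)/(30) = 41832 × 5/6 = 34860.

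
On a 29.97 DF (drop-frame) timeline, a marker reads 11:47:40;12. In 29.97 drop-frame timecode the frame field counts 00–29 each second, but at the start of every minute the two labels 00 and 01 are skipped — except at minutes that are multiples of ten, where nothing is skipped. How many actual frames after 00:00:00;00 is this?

1272538

Complete 10-minute blocks: 70, each 17982 frames → 1258740.
Remaining 7 whole minutes in the current block: 1800 + 6 × 1798 = 12588 frames.
Within the current minute: 40 × 30 + 12 − 2 = 1210 (labels ;00/;01 skipped at this minute). Total = 1258740 + 12588 + 1210 = 1272538.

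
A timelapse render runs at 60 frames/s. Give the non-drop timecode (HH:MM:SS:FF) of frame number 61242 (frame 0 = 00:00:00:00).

00:17:00:42

61242 ÷ 60 = 1020 full seconds, remainder 42 frames.
1020 s = 0 h 17 min 0 s.
Timecode: 00:17:00:42.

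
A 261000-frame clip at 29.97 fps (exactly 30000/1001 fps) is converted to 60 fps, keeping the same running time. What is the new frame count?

Target frames = source frames × (target rate / source rate) = 261000 × (60)/(30000/1001) = 261000 × 1001/500 = 522522.

522522 frames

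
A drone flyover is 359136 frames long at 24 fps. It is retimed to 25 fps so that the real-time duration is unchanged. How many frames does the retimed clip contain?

374100 frames

Target frames = source frames × (target rate / source rate) = 359136 × (25)/(24) = 359136 × 25/24 = 374100.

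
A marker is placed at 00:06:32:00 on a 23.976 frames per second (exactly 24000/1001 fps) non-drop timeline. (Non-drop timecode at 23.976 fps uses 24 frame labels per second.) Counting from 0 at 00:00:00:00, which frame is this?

9408

Total seconds to the label: (0 × 3600 + 6 × 60 + 32) = 392.
Frame index = 392 × 24 + 0 = 9408.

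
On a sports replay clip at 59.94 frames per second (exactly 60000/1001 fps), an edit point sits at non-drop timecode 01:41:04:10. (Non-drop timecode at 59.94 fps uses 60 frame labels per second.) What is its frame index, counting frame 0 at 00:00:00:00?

363850

Total seconds to the label: (1 × 3600 + 41 × 60 + 4) = 6064.
Frame index = 6064 × 60 + 10 = 363850.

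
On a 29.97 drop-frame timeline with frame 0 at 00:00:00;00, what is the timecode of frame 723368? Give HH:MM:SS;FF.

Ten DF minutes hold 17982 frames, so frame 723368 lies in block 40 (frames 719280–737261) with 4088 frames into that block.
The block's first minute is 1800 frames and the rest 1798 each; 4088 frames reaches minute 2, so 40 × 18 + 2 × 2 = 724 labels have been skipped so far.
Adding those back, label number 723368 + 724 = 724092 at 30 labels/s is 24136 s + 12 f = 6 h 42 min 16 s frame 12, i.e. 06:42:16;12.

06:42:16;12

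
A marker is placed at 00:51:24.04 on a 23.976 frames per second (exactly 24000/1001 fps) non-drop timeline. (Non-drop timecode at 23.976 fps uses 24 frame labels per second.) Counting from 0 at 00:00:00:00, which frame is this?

Total seconds to the label: (0 × 3600 + 51 × 60 + 24) = 3084.
Frame index = 3084 × 24 + 4 = 74020.

74020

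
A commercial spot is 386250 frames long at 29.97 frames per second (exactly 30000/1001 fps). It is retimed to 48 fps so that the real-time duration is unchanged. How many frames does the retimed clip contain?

618618 frames

Target frames = source frames × (target rate / source rate) = 386250 × (48)/(30000/1001) = 386250 × 1001/625 = 618618.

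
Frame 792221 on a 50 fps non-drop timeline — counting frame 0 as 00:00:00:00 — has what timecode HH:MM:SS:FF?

04:24:04:21

792221 ÷ 50 = 15844 full seconds, remainder 21 frames.
15844 s = 4 h 24 min 4 s.
Timecode: 04:24:04:21.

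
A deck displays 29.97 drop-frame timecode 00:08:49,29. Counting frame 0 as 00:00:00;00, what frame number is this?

15883

As if non-drop at 30 labels/s: (0 × 3600 + 8 × 60 + 49) × 30 + 29 = 15899.
Minute boundaries passed: 8; those not divisible by 10: 8 − 0 = 8; dropped labels = 2 × 8 = 16.
Actual frame index = 15899 − 16 = 15883.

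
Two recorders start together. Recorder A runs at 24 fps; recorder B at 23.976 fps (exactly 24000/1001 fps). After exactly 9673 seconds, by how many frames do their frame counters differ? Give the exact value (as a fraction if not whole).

A emits 24 × 9673 = 232152 frames; B emits 24000/1001 × 9673 = 232152000/1001.
Difference = 232152/1001 frames (≈ 231.9201); B is behind A.

232152/1001 frames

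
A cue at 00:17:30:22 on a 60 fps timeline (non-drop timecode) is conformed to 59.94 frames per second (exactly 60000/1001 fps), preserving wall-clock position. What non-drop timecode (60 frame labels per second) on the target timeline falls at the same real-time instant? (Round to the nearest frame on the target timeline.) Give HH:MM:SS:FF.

00:17:29:19

Source frame index: (0×3600 + 17×60 + 30) × 60 + 22 = 63022.
Real time: 63022 / (60) = 31511/30 s.
Target frame: (31511/30) × (60000/1001) = 63022000/1001 ≈ 62959.041 → 62959.
At 60 labels/s: frame 62959 → 00:17:29:19.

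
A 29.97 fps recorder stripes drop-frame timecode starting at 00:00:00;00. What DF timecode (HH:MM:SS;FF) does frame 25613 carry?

00:14:14;19

Each 10-minute DF block holds 10 × 60 × 30 − 9 × 2 = 17982 frames. 25613 ÷ 17982 → 1 full block, remainder 7631.
Within the partial block the first minute is 1800 frames and each further minute 1798, so 4 further minute boundaries passed. Total skipped labels = 18 × 1 + 2 × 4 = 26.
Non-drop label index = 25613 + 26 = 25639; at 30 labels/s that is 00:14:14:19, i.e. DF 00:14:14;19.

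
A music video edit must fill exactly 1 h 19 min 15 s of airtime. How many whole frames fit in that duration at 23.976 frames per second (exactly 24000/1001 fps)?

1 h 19 min 15 s = 4755 s.
Frames = 4755 × 24000/1001 = 114120000/1001 ≈ 114005.9940.
Complete frames: 114005.

114005 frames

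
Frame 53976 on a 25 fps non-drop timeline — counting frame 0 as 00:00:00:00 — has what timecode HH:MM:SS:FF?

00:35:59:01

53976 ÷ 25 = 2159 full seconds, remainder 1 frame.
2159 s = 0 h 35 min 59 s.
Timecode: 00:35:59:01.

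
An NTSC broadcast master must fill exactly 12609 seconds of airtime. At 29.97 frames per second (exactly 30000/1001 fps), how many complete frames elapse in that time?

377892 frames

Frames = 12609 × 30000/1001 = 378270000/1001 ≈ 377892.1079.
Complete frames: 377892.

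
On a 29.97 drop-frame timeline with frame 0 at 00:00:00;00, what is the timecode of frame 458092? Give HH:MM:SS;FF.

04:14:45;00

Each 10-minute DF block holds 10 × 60 × 30 − 9 × 2 = 17982 frames. 458092 ÷ 17982 → 25 full blocks, remainder 8542.
Within the partial block the first minute is 1800 frames and each further minute 1798, so 4 further minute boundaries passed. Total skipped labels = 18 × 25 + 2 × 4 = 458.
Non-drop label index = 458092 + 458 = 458550; at 30 labels/s that is 04:14:45:00, i.e. DF 04:14:45;00.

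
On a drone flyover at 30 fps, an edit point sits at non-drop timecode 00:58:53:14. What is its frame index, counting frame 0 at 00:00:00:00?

106004

Total seconds to the label: (0 × 3600 + 58 × 60 + 53) = 3533.
Frame index = 3533 × 30 + 14 = 106004.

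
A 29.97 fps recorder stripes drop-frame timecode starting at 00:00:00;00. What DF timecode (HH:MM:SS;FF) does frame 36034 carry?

00:20:02;10

Ten DF minutes hold 17982 frames, so frame 36034 lies in block 2 (frames 35964–53945) with 70 frames into that block.
The block's first minute is 1800 frames and the rest 1798 each; 70 frames reaches minute 0, so 2 × 18 + 0 × 2 = 36 labels have been skipped so far.
Adding those back, label number 36034 + 36 = 36070 at 30 labels/s is 1202 s + 10 f = 0 h 20 min 2 s frame 10, i.e. 00:20:02;10.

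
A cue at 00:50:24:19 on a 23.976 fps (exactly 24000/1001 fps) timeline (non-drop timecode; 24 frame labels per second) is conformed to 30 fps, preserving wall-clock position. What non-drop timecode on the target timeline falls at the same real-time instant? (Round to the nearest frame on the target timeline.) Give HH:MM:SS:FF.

00:50:27:24

Source frame index: (0×3600 + 50×60 + 24) × 24 + 19 = 72595.
Real time: 72595 / (24000/1001) = 14533519/4800 s.
Target frame: (14533519/4800) × (30) = 14533519/160 ≈ 90834.494 → 90834.
At 30 labels/s: frame 90834 → 00:50:27:24.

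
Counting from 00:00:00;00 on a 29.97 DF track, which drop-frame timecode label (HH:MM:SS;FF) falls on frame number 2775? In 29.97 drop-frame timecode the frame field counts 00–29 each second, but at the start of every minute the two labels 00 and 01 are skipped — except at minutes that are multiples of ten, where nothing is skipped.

Each 10-minute DF block holds 10 × 60 × 30 − 9 × 2 = 17982 frames. 2775 ÷ 17982 → 0 full blocks, remainder 2775.
Within the partial block the first minute is 1800 frames and each further minute 1798, so 1 further minute boundary passed. Total skipped labels = 18 × 0 + 2 × 1 = 2.
Non-drop label index = 2775 + 2 = 2777; at 30 labels/s that is 00:01:32:17, i.e. DF 00:01:32;17.

00:01:32;17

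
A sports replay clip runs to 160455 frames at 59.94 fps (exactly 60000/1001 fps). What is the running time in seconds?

2676.92425 seconds

Running time = 160455 / (60000/1001) = 2676.92425 s.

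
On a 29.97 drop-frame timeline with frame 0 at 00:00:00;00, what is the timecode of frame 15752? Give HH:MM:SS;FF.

00:08:45;18

Each 10-minute DF block holds 10 × 60 × 30 − 9 × 2 = 17982 frames. 15752 ÷ 17982 → 0 full blocks, remainder 15752.
Within the partial block the first minute is 1800 frames and each further minute 1798, so 8 further minute boundaries passed. Total skipped labels = 18 × 0 + 2 × 8 = 16.
Non-drop label index = 15752 + 16 = 15768; at 30 labels/s that is 00:08:45:18, i.e. DF 00:08:45;18.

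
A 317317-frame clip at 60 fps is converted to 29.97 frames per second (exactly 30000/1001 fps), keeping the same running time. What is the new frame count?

Target frames = source frames × (target rate / source rate) = 317317 × (30000/1001)/(60) = 317317 × 500/1001 = 158500.

158500 frames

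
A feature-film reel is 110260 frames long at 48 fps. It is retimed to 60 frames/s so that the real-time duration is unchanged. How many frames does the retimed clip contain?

Target frames = source frames × (target rate / source rate) = 110260 × (60)/(48) = 110260 × 5/4 = 137825.

137825 frames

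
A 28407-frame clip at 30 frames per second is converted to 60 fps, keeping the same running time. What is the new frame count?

56814 frames

Target frames = source frames × (target rate / source rate) = 28407 × (60)/(30) = 28407 × 2 = 56814.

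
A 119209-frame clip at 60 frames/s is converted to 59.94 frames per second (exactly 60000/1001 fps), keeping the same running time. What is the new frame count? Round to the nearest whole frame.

Frames at target rate = 119209 × (60000/1001) / (60) = 119209000/1001 ≈ 119089.910.
Nearest whole frame: 119090.

119090 frames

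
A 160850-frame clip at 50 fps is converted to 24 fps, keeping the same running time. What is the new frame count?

77208 frames

Target frames = source frames × (target rate / source rate) = 160850 × (24)/(50) = 160850 × 12/25 = 77208.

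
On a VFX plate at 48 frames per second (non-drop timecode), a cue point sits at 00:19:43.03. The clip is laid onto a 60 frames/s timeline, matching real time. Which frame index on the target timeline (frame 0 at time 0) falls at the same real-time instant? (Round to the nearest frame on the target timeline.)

Source frame index: (0×3600 + 19×60 + 43) × 48 + 3 = 56787.
Real time: 56787 / (48) = 18929/16 s.
Target frame: (18929/16) × (60) = 283935/4 ≈ 70983.750 → 70984.

frame 70984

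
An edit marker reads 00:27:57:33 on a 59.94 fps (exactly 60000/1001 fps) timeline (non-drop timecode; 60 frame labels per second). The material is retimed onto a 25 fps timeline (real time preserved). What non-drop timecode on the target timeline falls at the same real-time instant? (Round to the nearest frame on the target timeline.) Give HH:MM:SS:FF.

Source frame index: (0×3600 + 27×60 + 57) × 60 + 33 = 100653.
Real time: 100653 / (60000/1001) = 33584551/20000 s.
Target frame: (33584551/20000) × (25) = 33584551/800 ≈ 41980.689 → 41981.
At 25 labels/s: frame 41981 → 00:27:59:06.

00:27:59:06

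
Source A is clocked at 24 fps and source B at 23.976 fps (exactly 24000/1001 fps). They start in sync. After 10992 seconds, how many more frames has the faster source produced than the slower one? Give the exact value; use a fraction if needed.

263808/1001 frames

A emits 24 × 10992 = 263808 frames; B emits 24000/1001 × 10992 = 263808000/1001.
Difference = 263808/1001 frames (≈ 263.5445); B is behind A.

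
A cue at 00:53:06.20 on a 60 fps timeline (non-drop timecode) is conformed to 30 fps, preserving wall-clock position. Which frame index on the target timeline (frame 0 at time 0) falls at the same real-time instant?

frame 95590

Source frame index: (0×3600 + 53×60 + 6) × 60 + 20 = 191180.
Real time: 191180 / (60) = 9559/3 s.
Target frame: (9559/3) × (30) = 95590.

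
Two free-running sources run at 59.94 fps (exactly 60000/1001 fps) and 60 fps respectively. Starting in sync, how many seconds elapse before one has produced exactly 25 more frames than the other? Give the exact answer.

The gap grows by |60 − 60000/1001| = 60/1001 frames per second.
Time for a 25-frame gap: 25 ÷ (60/1001) = 5005/12 s.

5005/12 seconds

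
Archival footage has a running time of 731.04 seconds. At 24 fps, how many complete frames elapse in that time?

17544 frames

Frames = 731.04 × 24 = 438624/25 ≈ 17544.9600.
Complete frames: 17544.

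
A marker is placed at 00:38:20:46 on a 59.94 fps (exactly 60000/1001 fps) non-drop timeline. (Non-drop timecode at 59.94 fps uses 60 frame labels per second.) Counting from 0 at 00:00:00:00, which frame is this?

138046

Total seconds to the label: (0 × 3600 + 38 × 60 + 20) = 2300.
Frame index = 2300 × 60 + 46 = 138046.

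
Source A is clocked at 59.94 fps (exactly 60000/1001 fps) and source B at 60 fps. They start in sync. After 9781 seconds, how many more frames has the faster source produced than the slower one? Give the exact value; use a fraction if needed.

586860/1001 frames

A emits 60000/1001 × 9781 = 586860000/1001 frames; B emits 60 × 9781 = 586860.
Difference = 586860/1001 frames (≈ 586.2737); B is ahead of A.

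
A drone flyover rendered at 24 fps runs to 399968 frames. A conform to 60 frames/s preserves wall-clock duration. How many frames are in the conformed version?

Frames at target rate = 399968 × (60) / (24) = 999920.

999920 frames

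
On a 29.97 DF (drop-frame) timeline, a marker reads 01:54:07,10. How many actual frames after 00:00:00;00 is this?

As if non-drop at 30 labels/s: (1 × 3600 + 54 × 60 + 7) × 30 + 10 = 205420.
Minute boundaries passed: 114; those not divisible by 10: 114 − 11 = 103; dropped labels = 2 × 103 = 206.
Actual frame index = 205420 − 206 = 205214.

205214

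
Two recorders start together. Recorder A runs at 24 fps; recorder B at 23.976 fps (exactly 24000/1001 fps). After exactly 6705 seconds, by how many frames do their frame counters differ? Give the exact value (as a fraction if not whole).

160920/1001 frames

A emits 24 × 6705 = 160920 frames; B emits 24000/1001 × 6705 = 160920000/1001.
Difference = 160920/1001 frames (≈ 160.7592); B is behind A.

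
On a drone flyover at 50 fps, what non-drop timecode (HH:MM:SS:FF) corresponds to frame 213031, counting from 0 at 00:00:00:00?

01:11:00:31

213031 ÷ 50 = 4260 full seconds, remainder 31 frames.
4260 s = 1 h 11 min 0 s.
Timecode: 01:11:00:31.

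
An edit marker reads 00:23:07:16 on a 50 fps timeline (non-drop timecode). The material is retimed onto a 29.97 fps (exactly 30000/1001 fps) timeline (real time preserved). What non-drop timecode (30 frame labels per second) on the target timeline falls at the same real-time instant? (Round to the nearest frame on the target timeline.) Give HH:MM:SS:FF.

00:23:05:28

Source frame index: (0×3600 + 23×60 + 7) × 50 + 16 = 69366.
Real time: 69366 / (50) = 34683/25 s.
Target frame: (34683/25) × (30000/1001) = 3783600/91 ≈ 41578.022 → 41578.
At 30 labels/s: frame 41578 → 00:23:05:28.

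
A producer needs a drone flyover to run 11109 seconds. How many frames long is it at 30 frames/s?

333270 frames

Frames = 11109 × 30 = 333270.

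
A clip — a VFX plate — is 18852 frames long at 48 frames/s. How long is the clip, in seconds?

Running time = 18852 / (48) = 392.75 s.

392.75 seconds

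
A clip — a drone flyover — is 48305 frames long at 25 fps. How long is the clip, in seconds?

Running time = 48305 / (25) = 1932.2 s.

1932.2 seconds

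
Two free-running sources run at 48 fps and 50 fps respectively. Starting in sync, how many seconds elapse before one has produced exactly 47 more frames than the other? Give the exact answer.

23.5 seconds

The gap grows by |50 − 48| = 2 frames per second.
Time for a 47-frame gap: 47 ÷ (2) = 23.5 s.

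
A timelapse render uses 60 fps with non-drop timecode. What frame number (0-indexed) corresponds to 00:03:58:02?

frame 14282

Total seconds to the label: (0 × 3600 + 3 × 60 + 58) = 238.
Frame index = 238 × 60 + 2 = 14282.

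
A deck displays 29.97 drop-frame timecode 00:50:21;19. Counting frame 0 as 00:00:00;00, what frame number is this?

90559

Complete 10-minute blocks: 5, each 17982 frames → 89910.
Remaining 0 whole minutes in the current block: 0 frames.
Within the current minute: 21 × 30 + 19 = 649. Total = 89910 + 0 + 649 = 90559.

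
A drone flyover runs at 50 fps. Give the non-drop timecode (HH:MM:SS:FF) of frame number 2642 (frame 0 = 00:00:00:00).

2642 ÷ 50 = 52 full seconds, remainder 42 frames.
52 s = 0 h 0 min 52 s.
Timecode: 00:00:52:42.

00:00:52:42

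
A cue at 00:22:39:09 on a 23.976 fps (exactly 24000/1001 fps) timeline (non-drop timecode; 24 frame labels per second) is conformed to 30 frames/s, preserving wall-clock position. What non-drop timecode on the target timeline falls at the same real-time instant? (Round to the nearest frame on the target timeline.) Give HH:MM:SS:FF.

Source frame index: (0×3600 + 22×60 + 39) × 24 + 9 = 32625.
Real time: 32625 / (24000/1001) = 87087/64 s.
Target frame: (87087/64) × (30) = 1306305/32 ≈ 40822.031 → 40822.
At 30 labels/s: frame 40822 → 00:22:40:22.

00:22:40:22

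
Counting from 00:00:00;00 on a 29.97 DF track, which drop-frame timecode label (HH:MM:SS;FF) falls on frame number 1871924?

Ten DF minutes hold 17982 frames, so frame 1871924 lies in block 104 (frames 1870128–1888109) with 1796 frames into that block.
The block's first minute is 1800 frames and the rest 1798 each; 1796 frames reaches minute 0, so 104 × 18 + 0 × 2 = 1872 labels have been skipped so far.
Adding those back, label number 1871924 + 1872 = 1873796 at 30 labels/s is 62459 s + 26 f = 17 h 20 min 59 s frame 26, i.e. 17:20:59;26.

17:20:59;26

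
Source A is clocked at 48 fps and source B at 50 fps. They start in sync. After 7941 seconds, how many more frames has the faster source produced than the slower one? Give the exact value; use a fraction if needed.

15882 frames

A emits 48 × 7941 = 381168 frames; B emits 50 × 7941 = 397050.
Difference = 15882 frames; B is ahead of A.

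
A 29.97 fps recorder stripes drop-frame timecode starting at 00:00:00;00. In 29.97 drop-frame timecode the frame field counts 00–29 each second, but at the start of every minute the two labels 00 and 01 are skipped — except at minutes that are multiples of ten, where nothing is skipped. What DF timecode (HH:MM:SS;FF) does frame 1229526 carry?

Each 10-minute DF block holds 10 × 60 × 30 − 9 × 2 = 17982 frames. 1229526 ÷ 17982 → 68 full blocks, remainder 6750.
Within the partial block the first minute is 1800 frames and each further minute 1798, so 3 further minute boundaries passed. Total skipped labels = 18 × 68 + 2 × 3 = 1230.
Non-drop label index = 1229526 + 1230 = 1230756; at 30 labels/s that is 11:23:45:06, i.e. DF 11:23:45;06.

11:23:45;06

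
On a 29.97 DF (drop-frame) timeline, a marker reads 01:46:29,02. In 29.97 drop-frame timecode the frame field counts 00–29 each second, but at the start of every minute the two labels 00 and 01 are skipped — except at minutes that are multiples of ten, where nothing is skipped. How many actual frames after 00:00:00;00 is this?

As if non-drop at 30 labels/s: (1 × 3600 + 46 × 60 + 29) × 30 + 2 = 191672.
Minute boundaries passed: 106; those not divisible by 10: 106 − 10 = 96; dropped labels = 2 × 96 = 192.
Actual frame index = 191672 − 192 = 191480.

191480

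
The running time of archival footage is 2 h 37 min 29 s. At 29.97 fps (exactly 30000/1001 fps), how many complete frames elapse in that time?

283186 frames

2 h 37 min 29 s = 9449 s.
Frames = 9449 × 30000/1001 = 25770000/91 ≈ 283186.8132.
Complete frames: 283186.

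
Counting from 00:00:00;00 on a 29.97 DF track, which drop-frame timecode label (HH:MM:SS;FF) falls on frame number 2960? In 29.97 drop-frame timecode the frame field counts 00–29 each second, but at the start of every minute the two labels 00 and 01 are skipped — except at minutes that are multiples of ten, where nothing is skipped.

00:01:38;22

Each 10-minute DF block holds 10 × 60 × 30 − 9 × 2 = 17982 frames. 2960 ÷ 17982 → 0 full blocks, remainder 2960.
Within the partial block the first minute is 1800 frames and each further minute 1798, so 1 further minute boundary passed. Total skipped labels = 18 × 0 + 2 × 1 = 2.
Non-drop label index = 2960 + 2 = 2962; at 30 labels/s that is 00:01:38:22, i.e. DF 00:01:38;22.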